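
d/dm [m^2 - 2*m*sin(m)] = -2*m*cos(m) + 2*m - 2*sin(m)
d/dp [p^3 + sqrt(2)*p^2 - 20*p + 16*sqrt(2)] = 3*p^2 + 2*sqrt(2)*p - 20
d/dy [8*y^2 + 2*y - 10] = 16*y + 2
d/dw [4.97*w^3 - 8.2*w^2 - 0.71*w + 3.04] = 14.91*w^2 - 16.4*w - 0.71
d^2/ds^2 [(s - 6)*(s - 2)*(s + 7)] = 6*s - 2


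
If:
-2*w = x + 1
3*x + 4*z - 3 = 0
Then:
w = 2*z/3 - 1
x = 1 - 4*z/3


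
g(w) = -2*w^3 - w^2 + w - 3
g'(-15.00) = -1319.00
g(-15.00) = 6507.00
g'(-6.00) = -203.00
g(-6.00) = 387.00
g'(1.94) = -25.46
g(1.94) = -19.43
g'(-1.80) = -14.84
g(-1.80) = 3.62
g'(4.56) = -132.88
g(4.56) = -208.87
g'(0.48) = -1.34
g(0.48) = -2.97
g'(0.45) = -1.12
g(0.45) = -2.93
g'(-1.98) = -18.56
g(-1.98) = 6.62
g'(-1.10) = -4.06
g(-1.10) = -2.65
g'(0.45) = -1.12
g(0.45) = -2.93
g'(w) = -6*w^2 - 2*w + 1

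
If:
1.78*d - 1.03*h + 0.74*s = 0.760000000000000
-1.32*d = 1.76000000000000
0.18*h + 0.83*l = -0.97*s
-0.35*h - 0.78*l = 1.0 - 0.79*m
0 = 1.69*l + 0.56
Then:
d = -1.33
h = -2.50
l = -0.33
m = -0.17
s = 0.75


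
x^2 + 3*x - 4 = (x - 1)*(x + 4)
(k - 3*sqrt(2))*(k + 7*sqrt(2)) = k^2 + 4*sqrt(2)*k - 42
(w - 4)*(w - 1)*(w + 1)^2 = w^4 - 3*w^3 - 5*w^2 + 3*w + 4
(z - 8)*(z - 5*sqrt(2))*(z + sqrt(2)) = z^3 - 8*z^2 - 4*sqrt(2)*z^2 - 10*z + 32*sqrt(2)*z + 80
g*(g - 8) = g^2 - 8*g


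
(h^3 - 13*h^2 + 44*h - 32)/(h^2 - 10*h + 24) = (h^2 - 9*h + 8)/(h - 6)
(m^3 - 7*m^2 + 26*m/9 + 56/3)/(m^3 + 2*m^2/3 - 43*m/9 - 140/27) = 3*(m - 6)/(3*m + 5)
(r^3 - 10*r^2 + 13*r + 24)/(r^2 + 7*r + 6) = (r^2 - 11*r + 24)/(r + 6)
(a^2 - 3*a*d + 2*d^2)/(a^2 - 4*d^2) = (a - d)/(a + 2*d)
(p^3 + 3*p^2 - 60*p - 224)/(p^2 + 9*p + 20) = (p^2 - p - 56)/(p + 5)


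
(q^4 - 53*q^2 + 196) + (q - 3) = q^4 - 53*q^2 + q + 193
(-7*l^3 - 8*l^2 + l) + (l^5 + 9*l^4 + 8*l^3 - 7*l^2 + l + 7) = l^5 + 9*l^4 + l^3 - 15*l^2 + 2*l + 7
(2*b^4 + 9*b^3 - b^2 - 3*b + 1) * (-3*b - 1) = -6*b^5 - 29*b^4 - 6*b^3 + 10*b^2 - 1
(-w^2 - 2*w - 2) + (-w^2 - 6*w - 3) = -2*w^2 - 8*w - 5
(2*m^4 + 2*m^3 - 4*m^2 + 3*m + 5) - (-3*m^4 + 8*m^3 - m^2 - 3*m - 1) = 5*m^4 - 6*m^3 - 3*m^2 + 6*m + 6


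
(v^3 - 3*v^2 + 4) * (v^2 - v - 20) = v^5 - 4*v^4 - 17*v^3 + 64*v^2 - 4*v - 80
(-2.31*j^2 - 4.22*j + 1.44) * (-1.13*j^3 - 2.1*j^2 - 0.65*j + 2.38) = 2.6103*j^5 + 9.6196*j^4 + 8.7363*j^3 - 5.7788*j^2 - 10.9796*j + 3.4272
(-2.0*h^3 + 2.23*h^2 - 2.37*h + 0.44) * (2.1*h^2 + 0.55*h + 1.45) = -4.2*h^5 + 3.583*h^4 - 6.6505*h^3 + 2.854*h^2 - 3.1945*h + 0.638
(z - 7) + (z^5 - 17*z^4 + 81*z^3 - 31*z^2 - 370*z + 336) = z^5 - 17*z^4 + 81*z^3 - 31*z^2 - 369*z + 329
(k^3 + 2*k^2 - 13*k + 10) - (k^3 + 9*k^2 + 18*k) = -7*k^2 - 31*k + 10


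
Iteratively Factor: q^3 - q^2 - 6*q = (q + 2)*(q^2 - 3*q) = (q - 3)*(q + 2)*(q)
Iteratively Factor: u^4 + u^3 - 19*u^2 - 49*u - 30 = (u + 3)*(u^3 - 2*u^2 - 13*u - 10) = (u - 5)*(u + 3)*(u^2 + 3*u + 2) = (u - 5)*(u + 1)*(u + 3)*(u + 2)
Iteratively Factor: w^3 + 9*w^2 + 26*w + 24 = (w + 4)*(w^2 + 5*w + 6) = (w + 2)*(w + 4)*(w + 3)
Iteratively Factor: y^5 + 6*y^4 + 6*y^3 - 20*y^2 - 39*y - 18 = (y + 1)*(y^4 + 5*y^3 + y^2 - 21*y - 18) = (y - 2)*(y + 1)*(y^3 + 7*y^2 + 15*y + 9) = (y - 2)*(y + 1)^2*(y^2 + 6*y + 9) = (y - 2)*(y + 1)^2*(y + 3)*(y + 3)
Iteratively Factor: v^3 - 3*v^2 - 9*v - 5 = (v - 5)*(v^2 + 2*v + 1) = (v - 5)*(v + 1)*(v + 1)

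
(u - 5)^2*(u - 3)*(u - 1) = u^4 - 14*u^3 + 68*u^2 - 130*u + 75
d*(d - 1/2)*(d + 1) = d^3 + d^2/2 - d/2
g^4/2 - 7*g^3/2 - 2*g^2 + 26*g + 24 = (g/2 + 1)*(g - 6)*(g - 4)*(g + 1)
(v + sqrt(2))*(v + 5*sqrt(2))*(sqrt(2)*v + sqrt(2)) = sqrt(2)*v^3 + sqrt(2)*v^2 + 12*v^2 + 12*v + 10*sqrt(2)*v + 10*sqrt(2)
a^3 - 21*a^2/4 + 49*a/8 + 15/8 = (a - 3)*(a - 5/2)*(a + 1/4)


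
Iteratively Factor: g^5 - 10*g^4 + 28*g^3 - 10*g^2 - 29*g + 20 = (g + 1)*(g^4 - 11*g^3 + 39*g^2 - 49*g + 20) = (g - 1)*(g + 1)*(g^3 - 10*g^2 + 29*g - 20) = (g - 5)*(g - 1)*(g + 1)*(g^2 - 5*g + 4) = (g - 5)*(g - 1)^2*(g + 1)*(g - 4)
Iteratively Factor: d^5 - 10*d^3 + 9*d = (d)*(d^4 - 10*d^2 + 9) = d*(d - 1)*(d^3 + d^2 - 9*d - 9) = d*(d - 1)*(d + 1)*(d^2 - 9) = d*(d - 3)*(d - 1)*(d + 1)*(d + 3)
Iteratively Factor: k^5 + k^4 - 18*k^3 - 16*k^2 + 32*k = (k + 2)*(k^4 - k^3 - 16*k^2 + 16*k) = (k - 1)*(k + 2)*(k^3 - 16*k) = (k - 1)*(k + 2)*(k + 4)*(k^2 - 4*k) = k*(k - 1)*(k + 2)*(k + 4)*(k - 4)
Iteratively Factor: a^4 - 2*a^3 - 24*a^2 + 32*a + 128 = (a - 4)*(a^3 + 2*a^2 - 16*a - 32) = (a - 4)*(a + 4)*(a^2 - 2*a - 8) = (a - 4)*(a + 2)*(a + 4)*(a - 4)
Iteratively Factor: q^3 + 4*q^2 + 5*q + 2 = (q + 1)*(q^2 + 3*q + 2) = (q + 1)*(q + 2)*(q + 1)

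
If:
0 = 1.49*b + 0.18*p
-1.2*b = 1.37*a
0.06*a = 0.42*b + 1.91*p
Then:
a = 0.00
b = 0.00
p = 0.00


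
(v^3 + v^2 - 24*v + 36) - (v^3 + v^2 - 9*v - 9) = 45 - 15*v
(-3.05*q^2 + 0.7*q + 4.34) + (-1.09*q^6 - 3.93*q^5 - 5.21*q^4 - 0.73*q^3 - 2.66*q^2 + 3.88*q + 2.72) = -1.09*q^6 - 3.93*q^5 - 5.21*q^4 - 0.73*q^3 - 5.71*q^2 + 4.58*q + 7.06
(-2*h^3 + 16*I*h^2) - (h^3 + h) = -3*h^3 + 16*I*h^2 - h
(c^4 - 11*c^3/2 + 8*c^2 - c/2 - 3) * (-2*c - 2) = -2*c^5 + 9*c^4 - 5*c^3 - 15*c^2 + 7*c + 6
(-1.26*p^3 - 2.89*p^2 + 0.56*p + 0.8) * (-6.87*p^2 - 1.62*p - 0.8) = 8.6562*p^5 + 21.8955*p^4 + 1.8426*p^3 - 4.0912*p^2 - 1.744*p - 0.64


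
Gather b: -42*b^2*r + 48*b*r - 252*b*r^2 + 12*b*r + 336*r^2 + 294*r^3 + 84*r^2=-42*b^2*r + b*(-252*r^2 + 60*r) + 294*r^3 + 420*r^2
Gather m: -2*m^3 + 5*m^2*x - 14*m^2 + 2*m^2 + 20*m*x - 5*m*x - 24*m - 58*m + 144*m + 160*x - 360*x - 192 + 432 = -2*m^3 + m^2*(5*x - 12) + m*(15*x + 62) - 200*x + 240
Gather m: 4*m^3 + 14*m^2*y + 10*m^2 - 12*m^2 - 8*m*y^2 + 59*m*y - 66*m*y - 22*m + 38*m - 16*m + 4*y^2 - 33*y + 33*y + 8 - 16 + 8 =4*m^3 + m^2*(14*y - 2) + m*(-8*y^2 - 7*y) + 4*y^2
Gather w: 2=2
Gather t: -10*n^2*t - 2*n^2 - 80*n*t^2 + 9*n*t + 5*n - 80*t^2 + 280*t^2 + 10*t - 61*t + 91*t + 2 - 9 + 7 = -2*n^2 + 5*n + t^2*(200 - 80*n) + t*(-10*n^2 + 9*n + 40)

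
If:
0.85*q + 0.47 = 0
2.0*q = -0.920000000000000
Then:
No Solution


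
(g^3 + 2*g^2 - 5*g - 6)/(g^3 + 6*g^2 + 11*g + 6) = (g - 2)/(g + 2)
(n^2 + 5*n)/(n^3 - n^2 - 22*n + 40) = n/(n^2 - 6*n + 8)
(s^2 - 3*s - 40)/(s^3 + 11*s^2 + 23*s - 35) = (s - 8)/(s^2 + 6*s - 7)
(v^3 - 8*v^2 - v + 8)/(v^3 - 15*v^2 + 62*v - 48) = (v + 1)/(v - 6)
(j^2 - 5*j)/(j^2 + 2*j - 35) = j/(j + 7)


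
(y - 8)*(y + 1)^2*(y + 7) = y^4 + y^3 - 57*y^2 - 113*y - 56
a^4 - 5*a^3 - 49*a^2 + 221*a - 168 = (a - 8)*(a - 3)*(a - 1)*(a + 7)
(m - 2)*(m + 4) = m^2 + 2*m - 8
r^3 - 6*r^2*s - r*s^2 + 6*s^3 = (r - 6*s)*(r - s)*(r + s)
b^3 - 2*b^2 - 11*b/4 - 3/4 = (b - 3)*(b + 1/2)^2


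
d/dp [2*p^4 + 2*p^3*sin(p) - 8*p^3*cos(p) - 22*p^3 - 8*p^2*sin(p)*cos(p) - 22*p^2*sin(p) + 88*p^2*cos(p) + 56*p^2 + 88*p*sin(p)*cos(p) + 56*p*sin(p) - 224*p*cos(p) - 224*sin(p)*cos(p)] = 8*p^3*sin(p) + 2*p^3*cos(p) + 8*p^3 - 82*p^2*sin(p) - 46*p^2*cos(p) - 8*p^2*cos(2*p) - 66*p^2 + 180*p*sin(p) - 8*p*sin(2*p) + 232*p*cos(p) + 88*p*cos(2*p) + 112*p + 56*sin(p) + 44*sin(2*p) - 224*cos(p) - 224*cos(2*p)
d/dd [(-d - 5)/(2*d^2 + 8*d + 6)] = (-d^2 - 4*d + 2*(d + 2)*(d + 5) - 3)/(2*(d^2 + 4*d + 3)^2)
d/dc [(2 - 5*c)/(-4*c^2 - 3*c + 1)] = (-20*c^2 + 16*c + 1)/(16*c^4 + 24*c^3 + c^2 - 6*c + 1)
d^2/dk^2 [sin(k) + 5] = -sin(k)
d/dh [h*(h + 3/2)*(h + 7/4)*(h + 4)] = 4*h^3 + 87*h^2/4 + 125*h/4 + 21/2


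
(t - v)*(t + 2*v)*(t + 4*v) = t^3 + 5*t^2*v + 2*t*v^2 - 8*v^3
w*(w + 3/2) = w^2 + 3*w/2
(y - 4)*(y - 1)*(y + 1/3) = y^3 - 14*y^2/3 + 7*y/3 + 4/3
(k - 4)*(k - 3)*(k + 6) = k^3 - k^2 - 30*k + 72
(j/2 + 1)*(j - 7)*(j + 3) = j^3/2 - j^2 - 29*j/2 - 21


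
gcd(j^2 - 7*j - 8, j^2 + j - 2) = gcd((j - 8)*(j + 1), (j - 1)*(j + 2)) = 1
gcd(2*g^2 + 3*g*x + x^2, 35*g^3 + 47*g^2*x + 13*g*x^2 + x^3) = g + x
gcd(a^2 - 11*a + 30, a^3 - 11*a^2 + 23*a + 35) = a - 5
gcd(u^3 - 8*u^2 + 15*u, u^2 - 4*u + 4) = 1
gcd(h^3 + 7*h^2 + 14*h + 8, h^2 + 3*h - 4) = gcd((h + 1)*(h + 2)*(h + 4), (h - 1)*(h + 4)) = h + 4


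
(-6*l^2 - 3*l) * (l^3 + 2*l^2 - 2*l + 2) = -6*l^5 - 15*l^4 + 6*l^3 - 6*l^2 - 6*l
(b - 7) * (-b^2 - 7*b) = -b^3 + 49*b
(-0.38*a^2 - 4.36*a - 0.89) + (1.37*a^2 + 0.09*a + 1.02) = 0.99*a^2 - 4.27*a + 0.13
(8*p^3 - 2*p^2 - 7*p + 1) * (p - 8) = 8*p^4 - 66*p^3 + 9*p^2 + 57*p - 8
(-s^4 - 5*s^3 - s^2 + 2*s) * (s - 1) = -s^5 - 4*s^4 + 4*s^3 + 3*s^2 - 2*s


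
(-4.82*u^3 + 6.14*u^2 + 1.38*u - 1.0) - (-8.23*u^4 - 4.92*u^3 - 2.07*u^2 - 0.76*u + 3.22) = 8.23*u^4 + 0.0999999999999996*u^3 + 8.21*u^2 + 2.14*u - 4.22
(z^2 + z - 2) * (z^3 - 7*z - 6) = z^5 + z^4 - 9*z^3 - 13*z^2 + 8*z + 12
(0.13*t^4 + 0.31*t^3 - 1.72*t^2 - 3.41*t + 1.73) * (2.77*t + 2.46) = 0.3601*t^5 + 1.1785*t^4 - 4.0018*t^3 - 13.6769*t^2 - 3.5965*t + 4.2558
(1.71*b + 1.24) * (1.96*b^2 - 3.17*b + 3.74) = 3.3516*b^3 - 2.9903*b^2 + 2.4646*b + 4.6376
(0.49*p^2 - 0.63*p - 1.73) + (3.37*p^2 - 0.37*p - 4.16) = 3.86*p^2 - 1.0*p - 5.89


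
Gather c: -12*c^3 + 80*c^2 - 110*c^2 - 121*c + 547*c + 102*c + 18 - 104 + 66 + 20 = -12*c^3 - 30*c^2 + 528*c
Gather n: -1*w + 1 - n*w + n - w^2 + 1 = n*(1 - w) - w^2 - w + 2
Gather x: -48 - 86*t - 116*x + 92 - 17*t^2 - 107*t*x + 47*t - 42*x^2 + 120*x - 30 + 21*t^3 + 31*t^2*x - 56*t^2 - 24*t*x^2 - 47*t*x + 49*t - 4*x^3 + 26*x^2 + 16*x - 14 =21*t^3 - 73*t^2 + 10*t - 4*x^3 + x^2*(-24*t - 16) + x*(31*t^2 - 154*t + 20)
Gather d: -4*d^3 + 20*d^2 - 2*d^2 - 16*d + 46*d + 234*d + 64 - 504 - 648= -4*d^3 + 18*d^2 + 264*d - 1088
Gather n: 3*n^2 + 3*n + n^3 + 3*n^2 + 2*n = n^3 + 6*n^2 + 5*n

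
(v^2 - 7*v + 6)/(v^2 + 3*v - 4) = (v - 6)/(v + 4)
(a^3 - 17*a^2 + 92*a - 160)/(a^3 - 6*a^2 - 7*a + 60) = (a - 8)/(a + 3)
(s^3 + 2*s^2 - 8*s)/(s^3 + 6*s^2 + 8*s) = (s - 2)/(s + 2)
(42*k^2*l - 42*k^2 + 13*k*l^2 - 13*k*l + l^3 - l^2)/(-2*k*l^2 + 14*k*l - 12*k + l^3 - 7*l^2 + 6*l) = (-42*k^2 - 13*k*l - l^2)/(2*k*l - 12*k - l^2 + 6*l)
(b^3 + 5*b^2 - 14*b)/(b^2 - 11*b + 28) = b*(b^2 + 5*b - 14)/(b^2 - 11*b + 28)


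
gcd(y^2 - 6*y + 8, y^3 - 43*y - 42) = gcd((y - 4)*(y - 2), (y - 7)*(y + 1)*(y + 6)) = 1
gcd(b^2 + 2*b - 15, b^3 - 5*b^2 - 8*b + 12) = 1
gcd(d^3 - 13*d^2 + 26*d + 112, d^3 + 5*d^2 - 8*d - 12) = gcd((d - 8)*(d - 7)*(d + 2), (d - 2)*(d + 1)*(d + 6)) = 1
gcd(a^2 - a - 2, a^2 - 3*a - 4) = a + 1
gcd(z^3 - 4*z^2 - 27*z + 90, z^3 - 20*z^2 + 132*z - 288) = z - 6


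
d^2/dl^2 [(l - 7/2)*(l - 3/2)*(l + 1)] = 6*l - 8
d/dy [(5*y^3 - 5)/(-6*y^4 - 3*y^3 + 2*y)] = 5*(6*y^6 - 20*y^3 - 9*y^2 + 2)/(y^2*(36*y^6 + 36*y^5 + 9*y^4 - 24*y^3 - 12*y^2 + 4))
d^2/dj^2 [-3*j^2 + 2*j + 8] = -6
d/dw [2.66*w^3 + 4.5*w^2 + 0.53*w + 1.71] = 7.98*w^2 + 9.0*w + 0.53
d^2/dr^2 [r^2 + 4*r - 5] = 2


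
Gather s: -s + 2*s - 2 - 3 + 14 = s + 9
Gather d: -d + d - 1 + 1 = 0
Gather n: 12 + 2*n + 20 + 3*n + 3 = 5*n + 35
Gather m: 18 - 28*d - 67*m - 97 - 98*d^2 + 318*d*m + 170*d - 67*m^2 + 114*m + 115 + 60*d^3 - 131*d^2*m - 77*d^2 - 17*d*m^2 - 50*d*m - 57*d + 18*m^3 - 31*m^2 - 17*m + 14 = 60*d^3 - 175*d^2 + 85*d + 18*m^3 + m^2*(-17*d - 98) + m*(-131*d^2 + 268*d + 30) + 50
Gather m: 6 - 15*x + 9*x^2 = 9*x^2 - 15*x + 6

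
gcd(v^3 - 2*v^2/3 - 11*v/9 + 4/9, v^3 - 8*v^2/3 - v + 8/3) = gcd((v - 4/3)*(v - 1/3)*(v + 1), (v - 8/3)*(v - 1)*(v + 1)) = v + 1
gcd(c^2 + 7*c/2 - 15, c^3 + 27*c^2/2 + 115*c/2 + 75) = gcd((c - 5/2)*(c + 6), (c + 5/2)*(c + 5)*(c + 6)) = c + 6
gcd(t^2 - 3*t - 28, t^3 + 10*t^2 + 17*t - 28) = t + 4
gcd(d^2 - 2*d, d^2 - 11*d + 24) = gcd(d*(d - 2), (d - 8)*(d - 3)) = 1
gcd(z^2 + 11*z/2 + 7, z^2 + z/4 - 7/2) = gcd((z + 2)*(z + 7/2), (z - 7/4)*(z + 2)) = z + 2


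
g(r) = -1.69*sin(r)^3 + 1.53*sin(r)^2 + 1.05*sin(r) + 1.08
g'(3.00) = -1.37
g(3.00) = 1.25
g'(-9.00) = 0.98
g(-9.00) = 1.03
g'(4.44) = 1.78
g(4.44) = 3.00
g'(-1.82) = 1.65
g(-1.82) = 3.04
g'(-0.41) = -0.89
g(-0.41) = 1.01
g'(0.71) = 0.68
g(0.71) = 1.95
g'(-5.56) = 0.64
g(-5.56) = 1.96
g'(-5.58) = 0.69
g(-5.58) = 1.94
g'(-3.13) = -1.01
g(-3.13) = 1.07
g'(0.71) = 0.68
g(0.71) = 1.95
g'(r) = -5.07*sin(r)^2*cos(r) + 3.06*sin(r)*cos(r) + 1.05*cos(r)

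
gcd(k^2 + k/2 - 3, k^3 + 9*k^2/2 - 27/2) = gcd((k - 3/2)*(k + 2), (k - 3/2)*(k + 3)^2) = k - 3/2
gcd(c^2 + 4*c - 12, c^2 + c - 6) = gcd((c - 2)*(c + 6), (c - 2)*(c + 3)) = c - 2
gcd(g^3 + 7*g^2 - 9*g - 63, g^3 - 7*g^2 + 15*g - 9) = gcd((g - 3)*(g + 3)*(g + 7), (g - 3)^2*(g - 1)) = g - 3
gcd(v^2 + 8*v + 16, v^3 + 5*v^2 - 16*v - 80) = v + 4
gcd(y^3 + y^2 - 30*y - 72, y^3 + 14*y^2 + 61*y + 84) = y^2 + 7*y + 12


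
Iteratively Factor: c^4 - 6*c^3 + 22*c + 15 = (c + 1)*(c^3 - 7*c^2 + 7*c + 15) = (c + 1)^2*(c^2 - 8*c + 15) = (c - 3)*(c + 1)^2*(c - 5)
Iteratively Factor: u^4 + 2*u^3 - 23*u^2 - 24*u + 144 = (u - 3)*(u^3 + 5*u^2 - 8*u - 48) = (u - 3)^2*(u^2 + 8*u + 16) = (u - 3)^2*(u + 4)*(u + 4)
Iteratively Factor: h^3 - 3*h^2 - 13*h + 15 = (h + 3)*(h^2 - 6*h + 5) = (h - 5)*(h + 3)*(h - 1)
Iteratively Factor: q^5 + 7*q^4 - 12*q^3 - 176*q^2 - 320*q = (q + 4)*(q^4 + 3*q^3 - 24*q^2 - 80*q) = (q + 4)^2*(q^3 - q^2 - 20*q) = (q + 4)^3*(q^2 - 5*q) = q*(q + 4)^3*(q - 5)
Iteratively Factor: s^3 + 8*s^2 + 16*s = (s + 4)*(s^2 + 4*s) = s*(s + 4)*(s + 4)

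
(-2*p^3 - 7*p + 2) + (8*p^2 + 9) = -2*p^3 + 8*p^2 - 7*p + 11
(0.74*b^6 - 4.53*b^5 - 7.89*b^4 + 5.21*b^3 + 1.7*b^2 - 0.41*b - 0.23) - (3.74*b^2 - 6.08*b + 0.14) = 0.74*b^6 - 4.53*b^5 - 7.89*b^4 + 5.21*b^3 - 2.04*b^2 + 5.67*b - 0.37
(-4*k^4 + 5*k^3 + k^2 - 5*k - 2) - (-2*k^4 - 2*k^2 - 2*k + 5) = -2*k^4 + 5*k^3 + 3*k^2 - 3*k - 7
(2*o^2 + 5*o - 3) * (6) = 12*o^2 + 30*o - 18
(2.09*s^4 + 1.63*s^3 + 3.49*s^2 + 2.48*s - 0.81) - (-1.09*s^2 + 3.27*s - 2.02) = 2.09*s^4 + 1.63*s^3 + 4.58*s^2 - 0.79*s + 1.21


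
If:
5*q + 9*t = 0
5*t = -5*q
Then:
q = 0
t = 0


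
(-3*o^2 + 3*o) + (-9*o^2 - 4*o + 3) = -12*o^2 - o + 3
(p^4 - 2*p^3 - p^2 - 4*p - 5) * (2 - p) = -p^5 + 4*p^4 - 3*p^3 + 2*p^2 - 3*p - 10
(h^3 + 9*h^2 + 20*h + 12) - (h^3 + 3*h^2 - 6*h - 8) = 6*h^2 + 26*h + 20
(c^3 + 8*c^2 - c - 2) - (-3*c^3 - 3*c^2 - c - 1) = 4*c^3 + 11*c^2 - 1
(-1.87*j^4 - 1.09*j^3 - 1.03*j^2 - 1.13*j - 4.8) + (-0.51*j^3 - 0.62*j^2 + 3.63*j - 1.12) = -1.87*j^4 - 1.6*j^3 - 1.65*j^2 + 2.5*j - 5.92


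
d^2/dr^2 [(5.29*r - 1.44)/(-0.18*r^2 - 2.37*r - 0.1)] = (-(0.36*r + 2.37)*(0.72*r + 4.74)*(5.29*r - 1.44) + (5.7132*r + 24.5562)*(0.18*r^2 + 2.37*r + 0.1))/(0.18*r^2 + 2.37*r + 0.1)^3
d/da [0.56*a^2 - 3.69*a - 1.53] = 1.12*a - 3.69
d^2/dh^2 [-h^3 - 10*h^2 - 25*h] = -6*h - 20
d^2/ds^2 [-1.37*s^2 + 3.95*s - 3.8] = -2.74000000000000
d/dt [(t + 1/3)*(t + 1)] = 2*t + 4/3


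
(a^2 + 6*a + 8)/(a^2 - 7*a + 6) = (a^2 + 6*a + 8)/(a^2 - 7*a + 6)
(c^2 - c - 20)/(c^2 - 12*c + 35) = (c + 4)/(c - 7)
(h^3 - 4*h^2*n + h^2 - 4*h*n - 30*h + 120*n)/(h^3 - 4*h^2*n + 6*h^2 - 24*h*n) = (h - 5)/h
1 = 1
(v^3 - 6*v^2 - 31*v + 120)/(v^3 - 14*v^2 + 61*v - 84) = (v^2 - 3*v - 40)/(v^2 - 11*v + 28)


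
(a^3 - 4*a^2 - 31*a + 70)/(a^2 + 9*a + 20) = (a^2 - 9*a + 14)/(a + 4)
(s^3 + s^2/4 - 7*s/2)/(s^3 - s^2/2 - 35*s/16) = 4*(s + 2)/(4*s + 5)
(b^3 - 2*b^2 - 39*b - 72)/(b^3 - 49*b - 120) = (b + 3)/(b + 5)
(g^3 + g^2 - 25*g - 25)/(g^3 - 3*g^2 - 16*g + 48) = (g^3 + g^2 - 25*g - 25)/(g^3 - 3*g^2 - 16*g + 48)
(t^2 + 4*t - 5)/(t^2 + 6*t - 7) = (t + 5)/(t + 7)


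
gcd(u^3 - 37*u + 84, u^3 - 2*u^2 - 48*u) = 1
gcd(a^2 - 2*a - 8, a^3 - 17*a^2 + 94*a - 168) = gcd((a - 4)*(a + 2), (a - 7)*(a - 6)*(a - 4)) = a - 4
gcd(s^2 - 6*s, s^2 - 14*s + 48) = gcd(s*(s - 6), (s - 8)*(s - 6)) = s - 6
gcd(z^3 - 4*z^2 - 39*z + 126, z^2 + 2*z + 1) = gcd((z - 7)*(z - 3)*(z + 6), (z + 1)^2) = 1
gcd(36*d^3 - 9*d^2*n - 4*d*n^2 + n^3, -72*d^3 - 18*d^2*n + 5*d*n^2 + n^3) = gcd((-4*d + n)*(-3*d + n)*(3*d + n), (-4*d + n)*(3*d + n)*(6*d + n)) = 12*d^2 + d*n - n^2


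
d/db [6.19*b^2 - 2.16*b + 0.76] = 12.38*b - 2.16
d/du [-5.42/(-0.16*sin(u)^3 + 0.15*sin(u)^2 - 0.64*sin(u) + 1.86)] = (-2.6016*sin(u)^2 + 1.626*sin(u) - 3.4688)*cos(u)/(0.16*sin(u)^3 - 0.15*sin(u)^2 + 0.64*sin(u) - 1.86)^2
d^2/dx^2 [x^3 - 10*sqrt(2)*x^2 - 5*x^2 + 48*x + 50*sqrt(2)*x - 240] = 6*x - 20*sqrt(2) - 10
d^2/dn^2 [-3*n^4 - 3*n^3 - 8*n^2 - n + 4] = -36*n^2 - 18*n - 16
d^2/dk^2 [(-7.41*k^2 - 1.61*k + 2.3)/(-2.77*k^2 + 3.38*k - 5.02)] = (-5.6843418860808e-14*k^4 + 163.46047*k^3 - 724.120104*k^2 - 5.12228399999998*k + 439.5182)/(21.253933*k^6 - 77.803206*k^5 + 210.490638*k^4 - 320.615984*k^3 + 381.466788*k^2 - 255.532056*k + 126.506008)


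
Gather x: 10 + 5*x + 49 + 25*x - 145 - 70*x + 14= -40*x - 72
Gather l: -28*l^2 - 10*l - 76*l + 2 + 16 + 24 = -28*l^2 - 86*l + 42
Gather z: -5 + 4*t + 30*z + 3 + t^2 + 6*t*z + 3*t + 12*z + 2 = t^2 + 7*t + z*(6*t + 42)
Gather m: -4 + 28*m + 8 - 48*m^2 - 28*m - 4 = -48*m^2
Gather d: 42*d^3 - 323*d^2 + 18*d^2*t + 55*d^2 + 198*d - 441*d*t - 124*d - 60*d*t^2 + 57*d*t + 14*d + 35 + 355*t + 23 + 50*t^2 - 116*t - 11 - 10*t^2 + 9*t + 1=42*d^3 + d^2*(18*t - 268) + d*(-60*t^2 - 384*t + 88) + 40*t^2 + 248*t + 48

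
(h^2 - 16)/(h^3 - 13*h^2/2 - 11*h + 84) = 2*(h + 4)/(2*h^2 - 5*h - 42)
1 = 1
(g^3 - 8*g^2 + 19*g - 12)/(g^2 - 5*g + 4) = g - 3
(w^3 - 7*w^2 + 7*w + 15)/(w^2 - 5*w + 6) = (w^2 - 4*w - 5)/(w - 2)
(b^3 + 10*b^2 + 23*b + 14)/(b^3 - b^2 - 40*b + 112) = (b^2 + 3*b + 2)/(b^2 - 8*b + 16)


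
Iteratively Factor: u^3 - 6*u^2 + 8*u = (u)*(u^2 - 6*u + 8) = u*(u - 2)*(u - 4)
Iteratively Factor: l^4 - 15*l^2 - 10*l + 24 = (l + 2)*(l^3 - 2*l^2 - 11*l + 12) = (l + 2)*(l + 3)*(l^2 - 5*l + 4) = (l - 1)*(l + 2)*(l + 3)*(l - 4)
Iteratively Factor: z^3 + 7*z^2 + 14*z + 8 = (z + 1)*(z^2 + 6*z + 8) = (z + 1)*(z + 4)*(z + 2)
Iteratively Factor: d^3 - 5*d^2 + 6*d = (d)*(d^2 - 5*d + 6) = d*(d - 3)*(d - 2)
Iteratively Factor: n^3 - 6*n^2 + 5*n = (n - 5)*(n^2 - n) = n*(n - 5)*(n - 1)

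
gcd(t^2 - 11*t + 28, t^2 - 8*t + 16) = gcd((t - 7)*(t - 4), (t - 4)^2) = t - 4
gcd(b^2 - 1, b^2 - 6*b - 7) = b + 1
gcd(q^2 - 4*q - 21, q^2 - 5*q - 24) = q + 3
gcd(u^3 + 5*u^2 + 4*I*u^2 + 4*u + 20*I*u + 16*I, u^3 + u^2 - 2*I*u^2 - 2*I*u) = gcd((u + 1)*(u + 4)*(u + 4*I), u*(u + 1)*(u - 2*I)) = u + 1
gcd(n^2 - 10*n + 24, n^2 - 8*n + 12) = n - 6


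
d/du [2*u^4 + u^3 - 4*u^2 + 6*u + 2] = 8*u^3 + 3*u^2 - 8*u + 6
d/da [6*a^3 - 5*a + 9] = 18*a^2 - 5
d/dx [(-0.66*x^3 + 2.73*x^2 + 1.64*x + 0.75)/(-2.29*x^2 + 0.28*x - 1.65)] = (1.5114*x^4 - 0.3696*x^3 + 7.787*x^2 - 5.574*x - 2.916)/(5.2441*x^4 - 1.2824*x^3 + 7.6354*x^2 - 0.924*x + 2.7225)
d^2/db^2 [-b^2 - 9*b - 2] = -2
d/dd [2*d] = 2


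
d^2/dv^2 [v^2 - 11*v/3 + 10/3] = 2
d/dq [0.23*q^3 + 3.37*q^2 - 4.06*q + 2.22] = 0.69*q^2 + 6.74*q - 4.06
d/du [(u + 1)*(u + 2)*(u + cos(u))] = -(u + 1)*(u + 2)*(sin(u) - 1) + (u + 1)*(u + cos(u)) + (u + 2)*(u + cos(u))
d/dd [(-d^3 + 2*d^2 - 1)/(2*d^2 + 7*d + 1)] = (-2*d^4 - 14*d^3 + 11*d^2 + 8*d + 7)/(4*d^4 + 28*d^3 + 53*d^2 + 14*d + 1)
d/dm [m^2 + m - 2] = 2*m + 1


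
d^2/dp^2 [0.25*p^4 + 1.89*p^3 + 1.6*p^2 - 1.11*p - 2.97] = 3.0*p^2 + 11.34*p + 3.2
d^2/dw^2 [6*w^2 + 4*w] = 12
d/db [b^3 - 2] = 3*b^2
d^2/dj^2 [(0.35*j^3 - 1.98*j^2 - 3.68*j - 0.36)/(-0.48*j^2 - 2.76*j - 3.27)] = (-2.22044604925031e-16*j^4 - 7.784064*j^3 - 37.102104*j^2 - 54.25029*j - 19.727028)/(0.110592*j^6 + 1.907712*j^5 + 13.229568*j^4 + 47.017152*j^3 + 90.126432*j^2 + 88.537212*j + 34.965783)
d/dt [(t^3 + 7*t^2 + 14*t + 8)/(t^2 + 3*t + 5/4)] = 4*(4*t^4 + 24*t^3 + 43*t^2 + 6*t - 26)/(16*t^4 + 96*t^3 + 184*t^2 + 120*t + 25)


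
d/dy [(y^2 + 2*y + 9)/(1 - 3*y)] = (-3*y^2 + 2*y + 29)/(9*y^2 - 6*y + 1)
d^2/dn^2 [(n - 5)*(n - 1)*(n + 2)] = 6*n - 8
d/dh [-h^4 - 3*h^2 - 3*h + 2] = -4*h^3 - 6*h - 3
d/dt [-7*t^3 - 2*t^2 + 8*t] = -21*t^2 - 4*t + 8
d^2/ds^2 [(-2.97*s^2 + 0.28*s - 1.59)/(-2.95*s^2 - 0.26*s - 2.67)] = (2.8421709430404e-14*s^4 - 9.42938*s^3 - 57.3373800000001*s^2 + 20.5497*s + 17.902116)/(25.672375*s^6 + 6.78795*s^5 + 70.305285*s^4 + 12.304916*s^3 + 63.632241*s^2 + 5.560542*s + 19.034163)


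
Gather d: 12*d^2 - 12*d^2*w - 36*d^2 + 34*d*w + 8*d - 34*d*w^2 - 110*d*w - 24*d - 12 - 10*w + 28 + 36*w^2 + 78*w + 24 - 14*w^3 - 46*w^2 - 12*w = d^2*(-12*w - 24) + d*(-34*w^2 - 76*w - 16) - 14*w^3 - 10*w^2 + 56*w + 40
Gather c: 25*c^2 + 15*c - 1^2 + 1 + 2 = 25*c^2 + 15*c + 2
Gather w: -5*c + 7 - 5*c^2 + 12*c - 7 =-5*c^2 + 7*c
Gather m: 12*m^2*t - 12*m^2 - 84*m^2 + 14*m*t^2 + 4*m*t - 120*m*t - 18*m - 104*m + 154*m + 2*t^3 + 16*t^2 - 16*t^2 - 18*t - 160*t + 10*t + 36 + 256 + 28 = m^2*(12*t - 96) + m*(14*t^2 - 116*t + 32) + 2*t^3 - 168*t + 320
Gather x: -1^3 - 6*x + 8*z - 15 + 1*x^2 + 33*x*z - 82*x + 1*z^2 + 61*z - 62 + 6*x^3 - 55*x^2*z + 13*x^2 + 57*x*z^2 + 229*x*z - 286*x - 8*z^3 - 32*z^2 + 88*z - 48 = 6*x^3 + x^2*(14 - 55*z) + x*(57*z^2 + 262*z - 374) - 8*z^3 - 31*z^2 + 157*z - 126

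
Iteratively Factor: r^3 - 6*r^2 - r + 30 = (r + 2)*(r^2 - 8*r + 15) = (r - 3)*(r + 2)*(r - 5)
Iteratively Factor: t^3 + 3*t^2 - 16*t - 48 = (t + 3)*(t^2 - 16) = (t - 4)*(t + 3)*(t + 4)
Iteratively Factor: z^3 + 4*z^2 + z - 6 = (z + 3)*(z^2 + z - 2) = (z + 2)*(z + 3)*(z - 1)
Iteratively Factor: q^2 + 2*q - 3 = (q + 3)*(q - 1)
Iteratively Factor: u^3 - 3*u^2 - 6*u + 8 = (u - 1)*(u^2 - 2*u - 8) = (u - 1)*(u + 2)*(u - 4)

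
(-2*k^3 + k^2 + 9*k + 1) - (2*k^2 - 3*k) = -2*k^3 - k^2 + 12*k + 1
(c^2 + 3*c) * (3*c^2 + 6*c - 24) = 3*c^4 + 15*c^3 - 6*c^2 - 72*c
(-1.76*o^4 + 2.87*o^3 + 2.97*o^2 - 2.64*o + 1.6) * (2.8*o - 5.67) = -4.928*o^5 + 18.0152*o^4 - 7.9569*o^3 - 24.2319*o^2 + 19.4488*o - 9.072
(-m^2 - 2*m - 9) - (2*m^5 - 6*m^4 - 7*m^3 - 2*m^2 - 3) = -2*m^5 + 6*m^4 + 7*m^3 + m^2 - 2*m - 6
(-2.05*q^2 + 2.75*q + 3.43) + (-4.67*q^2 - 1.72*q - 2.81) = -6.72*q^2 + 1.03*q + 0.62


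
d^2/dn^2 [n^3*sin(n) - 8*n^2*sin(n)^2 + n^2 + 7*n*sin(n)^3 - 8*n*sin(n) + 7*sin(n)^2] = -n^3*sin(n) + 6*n^2*cos(n) - 16*n^2*cos(2*n) + 35*n*sin(n)/4 - 32*n*sin(2*n) + 63*n*sin(3*n)/4 - 11*cos(n)/2 + 22*cos(2*n) - 21*cos(3*n)/2 - 6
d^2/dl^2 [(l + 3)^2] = 2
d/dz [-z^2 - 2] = -2*z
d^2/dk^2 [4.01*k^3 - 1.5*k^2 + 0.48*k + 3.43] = 24.06*k - 3.0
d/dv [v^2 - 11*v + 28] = 2*v - 11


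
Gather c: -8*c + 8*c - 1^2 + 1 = 0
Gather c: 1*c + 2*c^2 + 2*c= 2*c^2 + 3*c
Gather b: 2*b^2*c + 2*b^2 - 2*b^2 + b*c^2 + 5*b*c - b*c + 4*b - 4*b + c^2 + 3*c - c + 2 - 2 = 2*b^2*c + b*(c^2 + 4*c) + c^2 + 2*c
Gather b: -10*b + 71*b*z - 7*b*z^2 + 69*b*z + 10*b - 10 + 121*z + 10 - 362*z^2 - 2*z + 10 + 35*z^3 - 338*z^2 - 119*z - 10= b*(-7*z^2 + 140*z) + 35*z^3 - 700*z^2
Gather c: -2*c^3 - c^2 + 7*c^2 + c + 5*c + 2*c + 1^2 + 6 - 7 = -2*c^3 + 6*c^2 + 8*c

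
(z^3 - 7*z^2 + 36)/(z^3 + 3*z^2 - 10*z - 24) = (z - 6)/(z + 4)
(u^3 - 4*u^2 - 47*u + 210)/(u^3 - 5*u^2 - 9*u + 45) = (u^2 + u - 42)/(u^2 - 9)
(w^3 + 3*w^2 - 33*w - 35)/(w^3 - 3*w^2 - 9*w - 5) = (w + 7)/(w + 1)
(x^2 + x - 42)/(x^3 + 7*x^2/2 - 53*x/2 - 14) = 2*(x - 6)/(2*x^2 - 7*x - 4)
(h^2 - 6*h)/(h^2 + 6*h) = (h - 6)/(h + 6)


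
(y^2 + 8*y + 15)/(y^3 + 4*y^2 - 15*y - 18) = (y^2 + 8*y + 15)/(y^3 + 4*y^2 - 15*y - 18)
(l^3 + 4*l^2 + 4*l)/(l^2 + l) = (l^2 + 4*l + 4)/(l + 1)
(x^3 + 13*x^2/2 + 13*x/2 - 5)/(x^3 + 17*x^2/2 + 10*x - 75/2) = (2*x^2 + 3*x - 2)/(2*x^2 + 7*x - 15)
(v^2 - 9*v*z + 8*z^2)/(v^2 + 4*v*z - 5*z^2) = (v - 8*z)/(v + 5*z)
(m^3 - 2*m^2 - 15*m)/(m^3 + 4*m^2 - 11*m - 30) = m*(m^2 - 2*m - 15)/(m^3 + 4*m^2 - 11*m - 30)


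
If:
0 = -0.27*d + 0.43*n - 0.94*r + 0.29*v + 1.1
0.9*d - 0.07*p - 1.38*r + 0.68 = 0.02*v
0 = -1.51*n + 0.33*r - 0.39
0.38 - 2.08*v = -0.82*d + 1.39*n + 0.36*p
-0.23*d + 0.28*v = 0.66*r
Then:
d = 1.75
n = 1.00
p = -85.36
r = 5.75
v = 14.98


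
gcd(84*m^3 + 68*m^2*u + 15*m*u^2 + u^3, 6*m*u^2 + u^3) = 6*m + u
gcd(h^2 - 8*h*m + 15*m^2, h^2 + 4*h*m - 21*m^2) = h - 3*m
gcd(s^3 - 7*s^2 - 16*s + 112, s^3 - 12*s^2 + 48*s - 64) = s - 4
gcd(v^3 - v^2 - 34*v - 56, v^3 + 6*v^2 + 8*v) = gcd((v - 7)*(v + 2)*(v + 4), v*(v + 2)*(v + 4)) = v^2 + 6*v + 8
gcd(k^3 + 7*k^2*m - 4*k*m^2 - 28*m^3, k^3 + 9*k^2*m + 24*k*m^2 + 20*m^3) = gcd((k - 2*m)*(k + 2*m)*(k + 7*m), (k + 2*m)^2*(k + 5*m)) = k + 2*m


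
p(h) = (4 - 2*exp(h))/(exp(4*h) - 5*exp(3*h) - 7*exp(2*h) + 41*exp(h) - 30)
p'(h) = (4 - 2*exp(h))*(-4*exp(4*h) + 15*exp(3*h) + 14*exp(2*h) - 41*exp(h))/(exp(4*h) - 5*exp(3*h) - 7*exp(2*h) + 41*exp(h) - 30)^2 - 2*exp(h)/(exp(4*h) - 5*exp(3*h) - 7*exp(2*h) + 41*exp(h) - 30) = (6*exp(2*h) - 12*exp(h) - 26)*exp(h)/(exp(6*h) - 6*exp(5*h) - 17*exp(4*h) + 108*exp(3*h) + 79*exp(2*h) - 390*exp(h) + 225)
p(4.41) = -0.00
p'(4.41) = 0.00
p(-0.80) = -0.23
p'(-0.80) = -0.18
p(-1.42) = -0.17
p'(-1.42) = -0.05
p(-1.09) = -0.19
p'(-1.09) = -0.09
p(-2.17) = -0.15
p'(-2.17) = -0.02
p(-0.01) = -12.56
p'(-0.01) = -1249.98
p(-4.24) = -0.14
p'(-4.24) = -0.00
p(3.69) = -0.00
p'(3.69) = 0.00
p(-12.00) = -0.13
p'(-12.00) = 0.00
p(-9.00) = -0.13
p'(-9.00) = 0.00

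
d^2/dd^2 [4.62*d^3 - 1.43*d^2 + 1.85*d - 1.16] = 27.72*d - 2.86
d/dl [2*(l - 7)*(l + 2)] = 4*l - 10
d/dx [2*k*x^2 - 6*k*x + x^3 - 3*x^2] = 4*k*x - 6*k + 3*x^2 - 6*x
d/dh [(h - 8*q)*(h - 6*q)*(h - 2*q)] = 3*h^2 - 32*h*q + 76*q^2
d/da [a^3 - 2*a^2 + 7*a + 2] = 3*a^2 - 4*a + 7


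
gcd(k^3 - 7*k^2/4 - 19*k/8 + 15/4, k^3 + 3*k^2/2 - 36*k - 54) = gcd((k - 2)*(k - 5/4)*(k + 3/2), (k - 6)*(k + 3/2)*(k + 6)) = k + 3/2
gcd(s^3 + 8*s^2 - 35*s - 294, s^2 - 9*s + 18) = s - 6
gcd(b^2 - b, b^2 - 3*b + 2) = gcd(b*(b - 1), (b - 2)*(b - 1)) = b - 1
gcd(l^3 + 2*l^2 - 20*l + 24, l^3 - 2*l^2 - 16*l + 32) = l - 2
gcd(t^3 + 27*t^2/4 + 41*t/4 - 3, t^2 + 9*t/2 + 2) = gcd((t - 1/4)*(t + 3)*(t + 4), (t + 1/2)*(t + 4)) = t + 4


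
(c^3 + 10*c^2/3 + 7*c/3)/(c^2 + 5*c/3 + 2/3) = c*(3*c + 7)/(3*c + 2)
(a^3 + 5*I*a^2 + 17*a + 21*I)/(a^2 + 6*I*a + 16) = (a^3 + 5*I*a^2 + 17*a + 21*I)/(a^2 + 6*I*a + 16)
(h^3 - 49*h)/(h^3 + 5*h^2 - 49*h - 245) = h/(h + 5)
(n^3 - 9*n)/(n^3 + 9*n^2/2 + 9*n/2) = 2*(n - 3)/(2*n + 3)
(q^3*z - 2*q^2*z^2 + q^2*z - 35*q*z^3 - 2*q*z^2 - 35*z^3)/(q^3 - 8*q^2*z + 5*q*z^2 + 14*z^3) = z*(-q^2 - 5*q*z - q - 5*z)/(-q^2 + q*z + 2*z^2)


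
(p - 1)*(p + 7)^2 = p^3 + 13*p^2 + 35*p - 49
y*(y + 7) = y^2 + 7*y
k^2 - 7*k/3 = k*(k - 7/3)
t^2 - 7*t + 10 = (t - 5)*(t - 2)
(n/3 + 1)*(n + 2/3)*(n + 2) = n^3/3 + 17*n^2/9 + 28*n/9 + 4/3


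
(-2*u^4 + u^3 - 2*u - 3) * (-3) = 6*u^4 - 3*u^3 + 6*u + 9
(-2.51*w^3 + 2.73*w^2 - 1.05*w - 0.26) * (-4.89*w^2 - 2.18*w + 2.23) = 12.2739*w^5 - 7.8779*w^4 - 6.4142*w^3 + 9.6483*w^2 - 1.7747*w - 0.5798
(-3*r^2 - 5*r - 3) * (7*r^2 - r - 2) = -21*r^4 - 32*r^3 - 10*r^2 + 13*r + 6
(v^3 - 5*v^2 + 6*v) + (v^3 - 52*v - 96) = 2*v^3 - 5*v^2 - 46*v - 96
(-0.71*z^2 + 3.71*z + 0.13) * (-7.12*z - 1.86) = 5.0552*z^3 - 25.0946*z^2 - 7.8262*z - 0.2418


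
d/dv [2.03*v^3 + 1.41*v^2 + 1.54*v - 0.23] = 6.09*v^2 + 2.82*v + 1.54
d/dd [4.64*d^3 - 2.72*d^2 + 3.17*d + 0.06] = 13.92*d^2 - 5.44*d + 3.17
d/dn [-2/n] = 2/n^2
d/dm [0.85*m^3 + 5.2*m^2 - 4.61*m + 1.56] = 2.55*m^2 + 10.4*m - 4.61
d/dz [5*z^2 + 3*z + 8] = 10*z + 3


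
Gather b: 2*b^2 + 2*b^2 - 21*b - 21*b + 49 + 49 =4*b^2 - 42*b + 98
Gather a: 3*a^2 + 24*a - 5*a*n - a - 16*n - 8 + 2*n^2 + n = 3*a^2 + a*(23 - 5*n) + 2*n^2 - 15*n - 8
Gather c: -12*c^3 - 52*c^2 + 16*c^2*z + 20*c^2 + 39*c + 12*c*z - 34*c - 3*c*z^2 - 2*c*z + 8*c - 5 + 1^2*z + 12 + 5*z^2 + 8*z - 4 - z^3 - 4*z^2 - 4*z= -12*c^3 + c^2*(16*z - 32) + c*(-3*z^2 + 10*z + 13) - z^3 + z^2 + 5*z + 3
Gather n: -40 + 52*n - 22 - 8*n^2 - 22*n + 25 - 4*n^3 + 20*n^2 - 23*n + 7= -4*n^3 + 12*n^2 + 7*n - 30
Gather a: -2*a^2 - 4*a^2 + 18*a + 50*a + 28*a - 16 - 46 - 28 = -6*a^2 + 96*a - 90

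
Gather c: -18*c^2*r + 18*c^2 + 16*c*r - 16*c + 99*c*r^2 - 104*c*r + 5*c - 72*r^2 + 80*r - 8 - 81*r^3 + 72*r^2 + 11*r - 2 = c^2*(18 - 18*r) + c*(99*r^2 - 88*r - 11) - 81*r^3 + 91*r - 10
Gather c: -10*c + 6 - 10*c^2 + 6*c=-10*c^2 - 4*c + 6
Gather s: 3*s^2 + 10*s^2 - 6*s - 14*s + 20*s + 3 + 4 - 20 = 13*s^2 - 13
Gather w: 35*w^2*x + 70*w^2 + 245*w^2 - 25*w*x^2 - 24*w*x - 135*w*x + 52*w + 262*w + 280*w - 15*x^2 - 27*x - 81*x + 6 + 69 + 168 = w^2*(35*x + 315) + w*(-25*x^2 - 159*x + 594) - 15*x^2 - 108*x + 243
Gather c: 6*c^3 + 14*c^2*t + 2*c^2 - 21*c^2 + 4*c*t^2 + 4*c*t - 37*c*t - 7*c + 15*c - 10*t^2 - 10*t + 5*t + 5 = 6*c^3 + c^2*(14*t - 19) + c*(4*t^2 - 33*t + 8) - 10*t^2 - 5*t + 5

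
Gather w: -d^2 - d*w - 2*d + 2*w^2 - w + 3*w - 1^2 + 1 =-d^2 - 2*d + 2*w^2 + w*(2 - d)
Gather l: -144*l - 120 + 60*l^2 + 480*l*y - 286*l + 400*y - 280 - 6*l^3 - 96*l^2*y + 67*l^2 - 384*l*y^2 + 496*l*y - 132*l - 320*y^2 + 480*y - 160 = -6*l^3 + l^2*(127 - 96*y) + l*(-384*y^2 + 976*y - 562) - 320*y^2 + 880*y - 560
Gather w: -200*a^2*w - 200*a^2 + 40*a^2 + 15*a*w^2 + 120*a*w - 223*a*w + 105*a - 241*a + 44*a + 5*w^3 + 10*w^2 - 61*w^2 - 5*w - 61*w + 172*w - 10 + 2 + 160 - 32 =-160*a^2 - 92*a + 5*w^3 + w^2*(15*a - 51) + w*(-200*a^2 - 103*a + 106) + 120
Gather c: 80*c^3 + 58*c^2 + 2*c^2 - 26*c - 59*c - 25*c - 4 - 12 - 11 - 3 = 80*c^3 + 60*c^2 - 110*c - 30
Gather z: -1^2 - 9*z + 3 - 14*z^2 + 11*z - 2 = -14*z^2 + 2*z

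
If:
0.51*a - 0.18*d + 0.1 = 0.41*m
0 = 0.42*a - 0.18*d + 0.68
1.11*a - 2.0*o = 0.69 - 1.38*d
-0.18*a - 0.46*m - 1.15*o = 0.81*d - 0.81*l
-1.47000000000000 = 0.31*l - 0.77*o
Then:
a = -14.11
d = -29.14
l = -74.98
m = -4.51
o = -28.28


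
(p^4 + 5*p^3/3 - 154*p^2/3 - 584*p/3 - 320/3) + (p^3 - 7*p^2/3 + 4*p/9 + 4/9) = p^4 + 8*p^3/3 - 161*p^2/3 - 1748*p/9 - 956/9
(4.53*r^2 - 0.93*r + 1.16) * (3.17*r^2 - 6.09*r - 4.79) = 14.3601*r^4 - 30.5358*r^3 - 12.3578*r^2 - 2.6097*r - 5.5564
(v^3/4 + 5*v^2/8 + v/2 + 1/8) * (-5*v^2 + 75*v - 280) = -5*v^5/4 + 125*v^4/8 - 205*v^3/8 - 1105*v^2/8 - 1045*v/8 - 35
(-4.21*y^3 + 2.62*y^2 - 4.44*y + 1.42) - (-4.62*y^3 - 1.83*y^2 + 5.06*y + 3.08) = 0.41*y^3 + 4.45*y^2 - 9.5*y - 1.66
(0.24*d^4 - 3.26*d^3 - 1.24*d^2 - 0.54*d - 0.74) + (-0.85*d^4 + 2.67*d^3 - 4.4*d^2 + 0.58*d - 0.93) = -0.61*d^4 - 0.59*d^3 - 5.64*d^2 + 0.0399999999999999*d - 1.67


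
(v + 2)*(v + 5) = v^2 + 7*v + 10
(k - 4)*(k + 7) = k^2 + 3*k - 28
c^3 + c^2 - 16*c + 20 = (c - 2)^2*(c + 5)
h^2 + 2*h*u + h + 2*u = (h + 1)*(h + 2*u)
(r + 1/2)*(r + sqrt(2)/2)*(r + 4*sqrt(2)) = r^3 + r^2/2 + 9*sqrt(2)*r^2/2 + 9*sqrt(2)*r/4 + 4*r + 2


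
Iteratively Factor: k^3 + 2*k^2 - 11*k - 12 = (k + 4)*(k^2 - 2*k - 3) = (k + 1)*(k + 4)*(k - 3)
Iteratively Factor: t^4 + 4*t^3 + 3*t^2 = (t + 1)*(t^3 + 3*t^2) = (t + 1)*(t + 3)*(t^2) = t*(t + 1)*(t + 3)*(t)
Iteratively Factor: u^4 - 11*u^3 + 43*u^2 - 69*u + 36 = (u - 3)*(u^3 - 8*u^2 + 19*u - 12) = (u - 4)*(u - 3)*(u^2 - 4*u + 3) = (u - 4)*(u - 3)^2*(u - 1)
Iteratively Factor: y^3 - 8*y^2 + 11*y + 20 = (y + 1)*(y^2 - 9*y + 20) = (y - 4)*(y + 1)*(y - 5)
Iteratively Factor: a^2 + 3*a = (a + 3)*(a)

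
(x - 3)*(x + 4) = x^2 + x - 12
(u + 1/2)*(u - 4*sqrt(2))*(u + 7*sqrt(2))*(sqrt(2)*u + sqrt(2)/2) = sqrt(2)*u^4 + sqrt(2)*u^3 + 6*u^3 - 223*sqrt(2)*u^2/4 + 6*u^2 - 56*sqrt(2)*u + 3*u/2 - 14*sqrt(2)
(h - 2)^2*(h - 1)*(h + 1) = h^4 - 4*h^3 + 3*h^2 + 4*h - 4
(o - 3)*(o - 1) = o^2 - 4*o + 3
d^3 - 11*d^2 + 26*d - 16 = (d - 8)*(d - 2)*(d - 1)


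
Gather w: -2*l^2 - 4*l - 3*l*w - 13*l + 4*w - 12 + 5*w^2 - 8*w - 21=-2*l^2 - 17*l + 5*w^2 + w*(-3*l - 4) - 33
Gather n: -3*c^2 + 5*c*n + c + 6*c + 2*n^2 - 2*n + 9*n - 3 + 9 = -3*c^2 + 7*c + 2*n^2 + n*(5*c + 7) + 6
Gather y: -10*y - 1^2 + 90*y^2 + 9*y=90*y^2 - y - 1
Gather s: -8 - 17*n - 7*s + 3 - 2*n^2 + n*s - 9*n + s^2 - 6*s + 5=-2*n^2 - 26*n + s^2 + s*(n - 13)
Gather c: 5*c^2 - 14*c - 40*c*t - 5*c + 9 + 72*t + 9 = 5*c^2 + c*(-40*t - 19) + 72*t + 18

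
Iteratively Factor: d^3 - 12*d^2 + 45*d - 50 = (d - 5)*(d^2 - 7*d + 10) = (d - 5)^2*(d - 2)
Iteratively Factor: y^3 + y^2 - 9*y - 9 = (y + 3)*(y^2 - 2*y - 3) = (y + 1)*(y + 3)*(y - 3)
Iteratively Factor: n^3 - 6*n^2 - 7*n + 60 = (n + 3)*(n^2 - 9*n + 20) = (n - 4)*(n + 3)*(n - 5)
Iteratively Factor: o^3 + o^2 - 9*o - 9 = (o + 3)*(o^2 - 2*o - 3) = (o - 3)*(o + 3)*(o + 1)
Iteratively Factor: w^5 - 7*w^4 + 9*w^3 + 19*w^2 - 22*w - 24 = (w - 2)*(w^4 - 5*w^3 - w^2 + 17*w + 12) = (w - 2)*(w + 1)*(w^3 - 6*w^2 + 5*w + 12) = (w - 4)*(w - 2)*(w + 1)*(w^2 - 2*w - 3) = (w - 4)*(w - 3)*(w - 2)*(w + 1)*(w + 1)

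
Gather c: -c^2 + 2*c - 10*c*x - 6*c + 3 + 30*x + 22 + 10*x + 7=-c^2 + c*(-10*x - 4) + 40*x + 32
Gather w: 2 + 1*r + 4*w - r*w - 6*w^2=r - 6*w^2 + w*(4 - r) + 2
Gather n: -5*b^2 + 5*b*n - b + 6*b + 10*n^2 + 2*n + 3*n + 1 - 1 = -5*b^2 + 5*b + 10*n^2 + n*(5*b + 5)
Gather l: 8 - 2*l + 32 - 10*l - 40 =-12*l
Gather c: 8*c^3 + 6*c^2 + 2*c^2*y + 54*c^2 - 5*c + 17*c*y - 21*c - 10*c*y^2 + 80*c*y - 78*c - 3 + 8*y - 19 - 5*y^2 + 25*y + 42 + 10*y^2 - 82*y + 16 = 8*c^3 + c^2*(2*y + 60) + c*(-10*y^2 + 97*y - 104) + 5*y^2 - 49*y + 36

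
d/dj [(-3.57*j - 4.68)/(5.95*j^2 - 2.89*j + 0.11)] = (21.2415*j^2 + 55.692*j - 13.9179)/(35.4025*j^4 - 34.391*j^3 + 9.6611*j^2 - 0.6358*j + 0.0121)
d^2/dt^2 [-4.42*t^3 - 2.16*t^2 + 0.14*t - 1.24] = -26.52*t - 4.32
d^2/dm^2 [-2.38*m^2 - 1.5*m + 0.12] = -4.76000000000000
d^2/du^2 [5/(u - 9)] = 10/(u - 9)^3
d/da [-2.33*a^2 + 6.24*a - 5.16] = 6.24 - 4.66*a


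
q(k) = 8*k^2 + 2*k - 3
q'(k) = 16*k + 2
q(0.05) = -2.88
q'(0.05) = 2.80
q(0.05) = -2.88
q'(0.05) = 2.80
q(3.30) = 90.72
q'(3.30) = 54.80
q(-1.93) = 22.94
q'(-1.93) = -28.88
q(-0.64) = -1.00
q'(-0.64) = -8.24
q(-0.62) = -1.16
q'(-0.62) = -7.92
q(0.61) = 1.20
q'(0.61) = 11.76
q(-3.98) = 115.76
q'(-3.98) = -61.68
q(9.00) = 663.00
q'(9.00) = 146.00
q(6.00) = 297.00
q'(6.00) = 98.00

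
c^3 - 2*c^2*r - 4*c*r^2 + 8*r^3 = (c - 2*r)^2*(c + 2*r)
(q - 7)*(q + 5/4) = q^2 - 23*q/4 - 35/4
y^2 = y^2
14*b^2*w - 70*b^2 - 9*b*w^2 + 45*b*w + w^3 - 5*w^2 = (-7*b + w)*(-2*b + w)*(w - 5)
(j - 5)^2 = j^2 - 10*j + 25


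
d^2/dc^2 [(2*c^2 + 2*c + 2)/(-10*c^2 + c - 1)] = 4*(-110*c^3 - 270*c^2 + 60*c + 7)/(1000*c^6 - 300*c^5 + 330*c^4 - 61*c^3 + 33*c^2 - 3*c + 1)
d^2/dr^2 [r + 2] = 0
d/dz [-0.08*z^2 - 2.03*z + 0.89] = -0.16*z - 2.03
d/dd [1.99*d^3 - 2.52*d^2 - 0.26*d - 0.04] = 5.97*d^2 - 5.04*d - 0.26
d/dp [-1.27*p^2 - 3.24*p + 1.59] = -2.54*p - 3.24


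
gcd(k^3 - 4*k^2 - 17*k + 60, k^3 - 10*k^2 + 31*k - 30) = k^2 - 8*k + 15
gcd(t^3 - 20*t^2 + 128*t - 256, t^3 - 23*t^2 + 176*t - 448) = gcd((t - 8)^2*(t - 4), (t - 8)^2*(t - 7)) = t^2 - 16*t + 64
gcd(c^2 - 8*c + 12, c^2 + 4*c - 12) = c - 2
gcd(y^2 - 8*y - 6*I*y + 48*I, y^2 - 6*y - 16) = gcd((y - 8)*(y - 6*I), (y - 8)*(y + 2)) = y - 8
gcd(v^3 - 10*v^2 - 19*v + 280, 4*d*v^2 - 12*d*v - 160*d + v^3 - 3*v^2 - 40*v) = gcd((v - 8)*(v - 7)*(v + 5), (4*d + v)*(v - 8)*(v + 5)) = v^2 - 3*v - 40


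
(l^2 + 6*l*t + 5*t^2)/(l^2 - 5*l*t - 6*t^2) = (-l - 5*t)/(-l + 6*t)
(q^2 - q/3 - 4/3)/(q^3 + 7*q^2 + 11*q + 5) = (q - 4/3)/(q^2 + 6*q + 5)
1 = 1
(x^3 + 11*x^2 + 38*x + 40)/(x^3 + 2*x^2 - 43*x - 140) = (x + 2)/(x - 7)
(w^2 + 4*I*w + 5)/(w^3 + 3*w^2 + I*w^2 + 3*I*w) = (w^2 + 4*I*w + 5)/(w*(w^2 + w*(3 + I) + 3*I))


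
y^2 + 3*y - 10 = (y - 2)*(y + 5)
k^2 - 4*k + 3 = (k - 3)*(k - 1)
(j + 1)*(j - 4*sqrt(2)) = j^2 - 4*sqrt(2)*j + j - 4*sqrt(2)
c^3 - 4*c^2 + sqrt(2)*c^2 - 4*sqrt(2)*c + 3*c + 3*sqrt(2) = (c - 3)*(c - 1)*(c + sqrt(2))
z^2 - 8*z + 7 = (z - 7)*(z - 1)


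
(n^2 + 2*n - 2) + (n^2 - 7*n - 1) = 2*n^2 - 5*n - 3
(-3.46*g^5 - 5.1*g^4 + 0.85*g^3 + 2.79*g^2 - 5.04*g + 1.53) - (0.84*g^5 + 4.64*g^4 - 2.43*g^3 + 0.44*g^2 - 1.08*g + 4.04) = -4.3*g^5 - 9.74*g^4 + 3.28*g^3 + 2.35*g^2 - 3.96*g - 2.51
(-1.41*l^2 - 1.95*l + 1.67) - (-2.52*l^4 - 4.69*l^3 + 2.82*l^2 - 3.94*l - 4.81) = 2.52*l^4 + 4.69*l^3 - 4.23*l^2 + 1.99*l + 6.48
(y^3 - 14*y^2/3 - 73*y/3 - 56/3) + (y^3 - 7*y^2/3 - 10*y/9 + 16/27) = 2*y^3 - 7*y^2 - 229*y/9 - 488/27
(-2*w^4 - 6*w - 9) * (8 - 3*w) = 6*w^5 - 16*w^4 + 18*w^2 - 21*w - 72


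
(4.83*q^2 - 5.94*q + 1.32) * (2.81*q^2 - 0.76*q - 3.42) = 13.5723*q^4 - 20.3622*q^3 - 8.295*q^2 + 19.3116*q - 4.5144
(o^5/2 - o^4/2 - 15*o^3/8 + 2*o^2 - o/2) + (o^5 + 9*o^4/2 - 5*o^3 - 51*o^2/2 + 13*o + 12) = 3*o^5/2 + 4*o^4 - 55*o^3/8 - 47*o^2/2 + 25*o/2 + 12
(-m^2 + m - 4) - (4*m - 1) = -m^2 - 3*m - 3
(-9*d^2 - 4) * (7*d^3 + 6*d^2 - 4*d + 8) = -63*d^5 - 54*d^4 + 8*d^3 - 96*d^2 + 16*d - 32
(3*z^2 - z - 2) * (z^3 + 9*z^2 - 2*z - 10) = 3*z^5 + 26*z^4 - 17*z^3 - 46*z^2 + 14*z + 20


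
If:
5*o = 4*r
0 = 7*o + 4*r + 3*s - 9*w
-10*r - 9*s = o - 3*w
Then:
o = 16*w/15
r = 4*w/3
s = -19*w/15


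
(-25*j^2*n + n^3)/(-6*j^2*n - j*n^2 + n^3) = (25*j^2 - n^2)/(6*j^2 + j*n - n^2)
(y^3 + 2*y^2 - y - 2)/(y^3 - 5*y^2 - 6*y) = (y^2 + y - 2)/(y*(y - 6))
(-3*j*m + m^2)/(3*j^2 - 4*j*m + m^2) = -m/(j - m)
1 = 1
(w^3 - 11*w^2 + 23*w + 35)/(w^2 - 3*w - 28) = (w^2 - 4*w - 5)/(w + 4)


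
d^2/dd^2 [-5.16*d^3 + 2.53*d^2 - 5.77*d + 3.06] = 5.06 - 30.96*d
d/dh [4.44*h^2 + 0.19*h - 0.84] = 8.88*h + 0.19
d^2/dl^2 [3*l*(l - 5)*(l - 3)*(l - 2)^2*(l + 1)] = 90*l^4 - 660*l^3 + 1404*l^2 - 738*l - 192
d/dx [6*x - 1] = 6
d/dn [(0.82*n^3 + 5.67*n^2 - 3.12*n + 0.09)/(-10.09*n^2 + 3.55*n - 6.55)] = (-8.2738*n^4 + 5.822*n^3 - 27.4653*n^2 - 72.4608*n + 20.1165)/(101.8081*n^4 - 71.639*n^3 + 144.7815*n^2 - 46.505*n + 42.9025)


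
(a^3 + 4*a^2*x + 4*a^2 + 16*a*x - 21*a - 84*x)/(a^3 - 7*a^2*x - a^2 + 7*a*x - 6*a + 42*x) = (-a^2 - 4*a*x - 7*a - 28*x)/(-a^2 + 7*a*x - 2*a + 14*x)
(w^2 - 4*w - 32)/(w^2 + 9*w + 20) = (w - 8)/(w + 5)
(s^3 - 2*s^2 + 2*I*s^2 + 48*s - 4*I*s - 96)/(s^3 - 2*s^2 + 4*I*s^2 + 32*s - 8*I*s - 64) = (s - 6*I)/(s - 4*I)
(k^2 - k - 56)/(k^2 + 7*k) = (k - 8)/k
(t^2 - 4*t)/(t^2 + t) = (t - 4)/(t + 1)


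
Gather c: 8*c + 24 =8*c + 24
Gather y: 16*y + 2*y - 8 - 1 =18*y - 9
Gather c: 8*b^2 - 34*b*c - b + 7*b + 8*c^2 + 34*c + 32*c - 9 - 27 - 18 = 8*b^2 + 6*b + 8*c^2 + c*(66 - 34*b) - 54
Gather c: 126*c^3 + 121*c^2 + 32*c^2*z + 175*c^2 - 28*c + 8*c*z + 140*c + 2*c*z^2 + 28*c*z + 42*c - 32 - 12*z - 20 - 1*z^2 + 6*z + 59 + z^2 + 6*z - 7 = 126*c^3 + c^2*(32*z + 296) + c*(2*z^2 + 36*z + 154)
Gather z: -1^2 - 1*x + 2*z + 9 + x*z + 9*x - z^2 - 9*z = 8*x - z^2 + z*(x - 7) + 8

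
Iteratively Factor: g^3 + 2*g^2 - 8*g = (g - 2)*(g^2 + 4*g) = (g - 2)*(g + 4)*(g)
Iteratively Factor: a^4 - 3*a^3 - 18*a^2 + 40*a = (a - 5)*(a^3 + 2*a^2 - 8*a) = (a - 5)*(a + 4)*(a^2 - 2*a) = (a - 5)*(a - 2)*(a + 4)*(a)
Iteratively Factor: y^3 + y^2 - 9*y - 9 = (y + 3)*(y^2 - 2*y - 3) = (y - 3)*(y + 3)*(y + 1)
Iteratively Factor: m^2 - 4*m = (m - 4)*(m)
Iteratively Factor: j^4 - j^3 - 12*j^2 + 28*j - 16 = (j - 1)*(j^3 - 12*j + 16) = (j - 2)*(j - 1)*(j^2 + 2*j - 8) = (j - 2)*(j - 1)*(j + 4)*(j - 2)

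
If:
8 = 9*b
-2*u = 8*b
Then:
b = 8/9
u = -32/9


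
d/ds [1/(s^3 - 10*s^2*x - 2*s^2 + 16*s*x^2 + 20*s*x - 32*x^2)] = (-3*s^2 + 20*s*x + 4*s - 16*x^2 - 20*x)/(s^3 - 10*s^2*x - 2*s^2 + 16*s*x^2 + 20*s*x - 32*x^2)^2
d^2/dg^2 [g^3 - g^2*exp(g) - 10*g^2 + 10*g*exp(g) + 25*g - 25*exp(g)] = -g^2*exp(g) + 6*g*exp(g) + 6*g - 7*exp(g) - 20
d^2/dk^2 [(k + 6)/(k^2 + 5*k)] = 2*(k^3 + 18*k^2 + 90*k + 150)/(k^3*(k^3 + 15*k^2 + 75*k + 125))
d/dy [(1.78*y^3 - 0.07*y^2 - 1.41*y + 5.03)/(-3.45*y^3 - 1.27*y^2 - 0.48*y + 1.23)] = (-2.5021*y^4 - 11.4378*y^3 + 56.8716*y^2 + 12.604*y + 0.6801)/(11.9025*y^6 + 8.763*y^5 + 4.9249*y^4 - 7.2678*y^3 - 2.8938*y^2 - 1.1808*y + 1.5129)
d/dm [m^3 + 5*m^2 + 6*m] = 3*m^2 + 10*m + 6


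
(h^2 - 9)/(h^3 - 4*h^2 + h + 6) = (h + 3)/(h^2 - h - 2)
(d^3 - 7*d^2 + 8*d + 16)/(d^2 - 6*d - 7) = (d^2 - 8*d + 16)/(d - 7)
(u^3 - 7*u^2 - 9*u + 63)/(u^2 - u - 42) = (u^2 - 9)/(u + 6)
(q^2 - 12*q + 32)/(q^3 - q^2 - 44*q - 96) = (q - 4)/(q^2 + 7*q + 12)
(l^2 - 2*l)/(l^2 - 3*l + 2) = l/(l - 1)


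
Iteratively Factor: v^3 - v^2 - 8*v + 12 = (v - 2)*(v^2 + v - 6) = (v - 2)^2*(v + 3)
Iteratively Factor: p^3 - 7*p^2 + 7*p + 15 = (p - 3)*(p^2 - 4*p - 5) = (p - 5)*(p - 3)*(p + 1)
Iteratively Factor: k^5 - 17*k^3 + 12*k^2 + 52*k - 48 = (k - 3)*(k^4 + 3*k^3 - 8*k^2 - 12*k + 16) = (k - 3)*(k + 4)*(k^3 - k^2 - 4*k + 4) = (k - 3)*(k + 2)*(k + 4)*(k^2 - 3*k + 2) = (k - 3)*(k - 2)*(k + 2)*(k + 4)*(k - 1)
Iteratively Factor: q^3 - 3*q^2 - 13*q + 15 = (q - 1)*(q^2 - 2*q - 15) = (q - 5)*(q - 1)*(q + 3)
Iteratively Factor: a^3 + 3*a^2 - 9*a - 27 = (a + 3)*(a^2 - 9) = (a + 3)^2*(a - 3)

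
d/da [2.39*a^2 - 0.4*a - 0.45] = 4.78*a - 0.4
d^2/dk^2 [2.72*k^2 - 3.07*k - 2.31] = 5.44000000000000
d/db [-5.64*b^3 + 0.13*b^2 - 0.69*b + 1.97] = -16.92*b^2 + 0.26*b - 0.69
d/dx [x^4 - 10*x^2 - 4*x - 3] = 4*x^3 - 20*x - 4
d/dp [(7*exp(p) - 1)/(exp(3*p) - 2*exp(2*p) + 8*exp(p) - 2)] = (-14*exp(3*p) + 17*exp(2*p) - 4*exp(p) - 6)*exp(p)/(exp(6*p) - 4*exp(5*p) + 20*exp(4*p) - 36*exp(3*p) + 72*exp(2*p) - 32*exp(p) + 4)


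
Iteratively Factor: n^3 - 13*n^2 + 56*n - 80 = (n - 4)*(n^2 - 9*n + 20) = (n - 5)*(n - 4)*(n - 4)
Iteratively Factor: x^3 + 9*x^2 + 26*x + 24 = (x + 4)*(x^2 + 5*x + 6) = (x + 2)*(x + 4)*(x + 3)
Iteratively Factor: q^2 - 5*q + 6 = (q - 3)*(q - 2)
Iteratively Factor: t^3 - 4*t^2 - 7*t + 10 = (t - 1)*(t^2 - 3*t - 10) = (t - 5)*(t - 1)*(t + 2)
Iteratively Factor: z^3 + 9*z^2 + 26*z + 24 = (z + 2)*(z^2 + 7*z + 12) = (z + 2)*(z + 3)*(z + 4)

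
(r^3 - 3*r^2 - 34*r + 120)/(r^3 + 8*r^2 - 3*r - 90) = (r^2 - 9*r + 20)/(r^2 + 2*r - 15)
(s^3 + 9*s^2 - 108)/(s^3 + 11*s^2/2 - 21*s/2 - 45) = 2*(s + 6)/(2*s + 5)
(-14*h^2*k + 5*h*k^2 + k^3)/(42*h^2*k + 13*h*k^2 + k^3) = (-2*h + k)/(6*h + k)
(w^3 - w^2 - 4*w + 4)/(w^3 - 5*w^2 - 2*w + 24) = (w^2 - 3*w + 2)/(w^2 - 7*w + 12)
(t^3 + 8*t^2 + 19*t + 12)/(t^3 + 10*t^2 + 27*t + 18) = (t + 4)/(t + 6)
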